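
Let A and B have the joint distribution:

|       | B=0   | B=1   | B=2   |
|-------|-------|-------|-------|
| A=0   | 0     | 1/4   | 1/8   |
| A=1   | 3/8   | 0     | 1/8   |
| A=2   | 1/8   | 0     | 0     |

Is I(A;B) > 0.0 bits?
Marginal P(A) (row sums):
  P(A=0) = 0 + 1/4 + 1/8 = 3/8
  P(A=1) = 3/8 + 0 + 1/8 = 1/2
  P(A=2) = 1/8 + 0 + 0 = 1/8
Marginal P(B) (column sums):
  P(B=0) = 0 + 3/8 + 1/8 = 1/2
  P(B=1) = 1/4 + 0 + 0 = 1/4
  P(B=2) = 1/8 + 1/8 + 0 = 1/4

H(A) = -[(3/8)·log₂(3/8) + (1/2)·log₂(1/2) + (1/8)·log₂(1/8)]
  = 0.5306 + 0.5000 + 0.3750
  = 1.4056 bits
H(B) = -[(1/2)·log₂(1/2) + (1/4)·log₂(1/4) + (1/4)·log₂(1/4)]
  = 0.5000 + 0.5000 + 0.5000
  = 1.5000 bits
H(A,B) = -[(1/4)·log₂(1/4) + (1/8)·log₂(1/8) + (3/8)·log₂(3/8) + (1/8)·log₂(1/8) + (1/8)·log₂(1/8)]
  = 0.5000 + 0.3750 + 0.5306 + 0.3750 + 0.3750
  = 2.1556 bits

I(A;B) = H(A) + H(B) - H(A,B)
  = 1.4056 + 1.5000 - 2.1556
  = 0.7500 bits

Yes. I(A;B) = 0.7500 bits, which is > 0.0 bits.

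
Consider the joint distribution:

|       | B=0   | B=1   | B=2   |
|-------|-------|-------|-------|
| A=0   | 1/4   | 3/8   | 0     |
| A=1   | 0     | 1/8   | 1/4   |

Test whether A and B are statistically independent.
Marginal P(A) (row sums):
  P(A=0) = 1/4 + 3/8 + 0 = 5/8
  P(A=1) = 0 + 1/8 + 1/4 = 3/8
Marginal P(B) (column sums):
  P(B=0) = 1/4 + 0 = 1/4
  P(B=1) = 3/8 + 1/8 = 1/2
  P(B=2) = 0 + 1/4 = 1/4

A and B are independent iff P(A=i,B=j) = P(A=i)·P(B=j) for every cell.
  P(A=0)·P(B=0) = 5/8 × 1/4 = 5/32, but P(A=0,B=0) = 1/4 ✗

No, A and B are not independent. Quantitatively, I(A;B) > 0:

H(A) = -[(5/8)·log₂(5/8) + (3/8)·log₂(3/8)]
  = 0.4238 + 0.5306
  = 0.9544 bits
H(B) = -[(1/4)·log₂(1/4) + (1/2)·log₂(1/2) + (1/4)·log₂(1/4)]
  = 0.5000 + 0.5000 + 0.5000
  = 1.5000 bits
H(A,B) = -[(1/4)·log₂(1/4) + (3/8)·log₂(3/8) + (1/8)·log₂(1/8) + (1/4)·log₂(1/4)]
  = 0.5000 + 0.5306 + 0.3750 + 0.5000
  = 1.9056 bits
I(A;B) = H(A) + H(B) - H(A,B) = 0.9544 + 1.5000 - 1.9056 = 0.5488 bits > 0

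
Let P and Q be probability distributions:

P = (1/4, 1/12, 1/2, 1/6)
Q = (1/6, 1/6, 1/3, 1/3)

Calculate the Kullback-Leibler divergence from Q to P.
D(P||Q) = Σ P(i) log₂(P(i)/Q(i))
  i=0: (1/4) × log₂((1/4)/(1/6)) = (1/4) × log₂(3/2) = 0.1462
  i=1: (1/12) × log₂((1/12)/(1/6)) = (1/12) × log₂(1/2) = -0.0833
  i=2: (1/2) × log₂((1/2)/(1/3)) = (1/2) × log₂(3/2) = 0.2925
  i=3: (1/6) × log₂((1/6)/(1/3)) = (1/6) × log₂(1/2) = -0.1667
D(P||Q) = 0.1462 - 0.0833 + 0.2925 - 0.1667
  = 0.1887 bits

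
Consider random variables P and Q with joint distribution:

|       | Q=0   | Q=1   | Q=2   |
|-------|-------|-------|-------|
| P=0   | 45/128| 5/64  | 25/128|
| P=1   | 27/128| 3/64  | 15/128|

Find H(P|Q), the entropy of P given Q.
Marginal P(Q) (column sums):
  P(Q=0) = 45/128 + 27/128 = 9/16
  P(Q=1) = 5/64 + 3/64 = 1/8
  P(Q=2) = 25/128 + 15/128 = 5/16

H(P|Q) = -Σ P(P,Q)·log₂ P(P|Q), where P(P|Q) = P(P,Q) / P(Q)
  (P=0,Q=0): P(P|Q) = (45/128)/(9/16) = 5/8;  -(45/128)·log₂(5/8) = 0.2384
  (P=0,Q=1): P(P|Q) = (5/64)/(1/8) = 5/8;  -(5/64)·log₂(5/8) = 0.0530
  (P=0,Q=2): P(P|Q) = (25/128)/(5/16) = 5/8;  -(25/128)·log₂(5/8) = 0.1324
  (P=1,Q=0): P(P|Q) = (27/128)/(9/16) = 3/8;  -(27/128)·log₂(3/8) = 0.2985
  (P=1,Q=1): P(P|Q) = (3/64)/(1/8) = 3/8;  -(3/64)·log₂(3/8) = 0.0663
  (P=1,Q=2): P(P|Q) = (15/128)/(5/16) = 3/8;  -(15/128)·log₂(3/8) = 0.1658
H(P|Q) = 0.2384 + 0.0530 + 0.1324 + 0.2985 + 0.0663 + 0.1658
  = 0.9544 bits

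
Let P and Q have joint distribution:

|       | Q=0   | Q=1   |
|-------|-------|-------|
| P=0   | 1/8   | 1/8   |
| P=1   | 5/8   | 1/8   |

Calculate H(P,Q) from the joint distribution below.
H(P,Q) = -Σ P(P,Q) log₂ P(P,Q), summed over the non-zero cells:
H(P,Q) = -[(1/8)·log₂(1/8) + (1/8)·log₂(1/8) + (5/8)·log₂(5/8) + (1/8)·log₂(1/8)]
  = 0.3750 + 0.3750 + 0.4238 + 0.3750
  = 1.5488 bits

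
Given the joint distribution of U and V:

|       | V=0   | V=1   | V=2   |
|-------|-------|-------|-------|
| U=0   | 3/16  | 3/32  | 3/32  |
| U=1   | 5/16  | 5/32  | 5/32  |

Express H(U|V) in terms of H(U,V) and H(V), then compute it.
H(U|V) = H(U,V) - H(V)

Marginal P(V) (column sums):
  P(V=0) = 3/16 + 5/16 = 1/2
  P(V=1) = 3/32 + 5/32 = 1/4
  P(V=2) = 3/32 + 5/32 = 1/4

H(U,V) = -[(3/16)·log₂(3/16) + (3/32)·log₂(3/32) + (3/32)·log₂(3/32) + (5/16)·log₂(5/16) + (5/32)·log₂(5/32) + (5/32)·log₂(5/32)]
  = 0.4528 + 0.3202 + 0.3202 + 0.5244 + 0.4184 + 0.4184
  = 2.4544 bits
H(V) = -[(1/2)·log₂(1/2) + (1/4)·log₂(1/4) + (1/4)·log₂(1/4)]
  = 0.5000 + 0.5000 + 0.5000
  = 1.5000 bits

H(U|V) = 2.4544 - 1.5000 = 0.9544 bits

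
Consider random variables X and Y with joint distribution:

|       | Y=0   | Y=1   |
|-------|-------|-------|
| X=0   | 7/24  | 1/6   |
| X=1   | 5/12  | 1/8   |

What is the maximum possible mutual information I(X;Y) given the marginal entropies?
The upper bound on mutual information is I(X;Y) ≤ min(H(X), H(Y)).

Marginal P(X) (row sums):
  P(X=0) = 7/24 + 1/6 = 11/24
  P(X=1) = 5/12 + 1/8 = 13/24
Marginal P(Y) (column sums):
  P(Y=0) = 7/24 + 5/12 = 17/24
  P(Y=1) = 1/6 + 1/8 = 7/24

H(X) = -[(11/24)·log₂(11/24) + (13/24)·log₂(13/24)]
  = 0.5159 + 0.4791
  = 0.9950 bits
H(Y) = -[(17/24)·log₂(17/24) + (7/24)·log₂(7/24)]
  = 0.3524 + 0.5185
  = 0.8709 bits

Maximum possible I(X;Y) = min(0.9950, 0.8709) = 0.8709 bits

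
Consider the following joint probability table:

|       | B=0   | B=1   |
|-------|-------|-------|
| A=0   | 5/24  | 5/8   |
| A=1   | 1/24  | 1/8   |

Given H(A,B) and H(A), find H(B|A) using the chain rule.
From the chain rule: H(A,B) = H(A) + H(B|A)
Therefore: H(B|A) = H(A,B) - H(A)

H(A,B) = -[(5/24)·log₂(5/24) + (5/8)·log₂(5/8) + (1/24)·log₂(1/24) + (1/8)·log₂(1/8)]
  = 0.4715 + 0.4238 + 0.1910 + 0.3750
  = 1.4613 bits
Marginal P(A) (row sums):
  P(A=0) = 5/24 + 5/8 = 5/6
  P(A=1) = 1/24 + 1/8 = 1/6
H(A) = -[(5/6)·log₂(5/6) + (1/6)·log₂(1/6)]
  = 0.2192 + 0.4308
  = 0.6500 bits

H(B|A) = 1.4613 - 0.6500 = 0.8113 bits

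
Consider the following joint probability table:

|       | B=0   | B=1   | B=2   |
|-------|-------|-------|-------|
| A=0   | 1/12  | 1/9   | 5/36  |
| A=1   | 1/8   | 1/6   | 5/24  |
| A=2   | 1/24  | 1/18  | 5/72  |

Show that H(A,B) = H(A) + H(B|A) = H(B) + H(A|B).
Marginal P(A) (row sums):
  P(A=0) = 1/12 + 1/9 + 5/36 = 1/3
  P(A=1) = 1/8 + 1/6 + 5/24 = 1/2
  P(A=2) = 1/24 + 1/18 + 5/72 = 1/6
Marginal P(B) (column sums):
  P(B=0) = 1/12 + 1/8 + 1/24 = 1/4
  P(B=1) = 1/9 + 1/6 + 1/18 = 1/3
  P(B=2) = 5/36 + 5/24 + 5/72 = 5/12

Decomposition 1: H(A) + H(B|A)
H(A) = -[(1/3)·log₂(1/3) + (1/2)·log₂(1/2) + (1/6)·log₂(1/6)]
  = 0.5283 + 0.5000 + 0.4308
  = 1.4591 bits
H(B|A) = -Σ P(A,B)·log₂ P(B|A), where P(B|A) = P(A,B) / P(A)
  (A=0,B=0): P(B|A) = (1/12)/(1/3) = 1/4;  -(1/12)·log₂(1/4) = 0.1667
  (A=0,B=1): P(B|A) = (1/9)/(1/3) = 1/3;  -(1/9)·log₂(1/3) = 0.1761
  (A=0,B=2): P(B|A) = (5/36)/(1/3) = 5/12;  -(5/36)·log₂(5/12) = 0.1754
  (A=1,B=0): P(B|A) = (1/8)/(1/2) = 1/4;  -(1/8)·log₂(1/4) = 0.2500
  (A=1,B=1): P(B|A) = (1/6)/(1/2) = 1/3;  -(1/6)·log₂(1/3) = 0.2642
  (A=1,B=2): P(B|A) = (5/24)/(1/2) = 5/12;  -(5/24)·log₂(5/12) = 0.2631
  (A=2,B=0): P(B|A) = (1/24)/(1/6) = 1/4;  -(1/24)·log₂(1/4) = 0.0833
  (A=2,B=1): P(B|A) = (1/18)/(1/6) = 1/3;  -(1/18)·log₂(1/3) = 0.0881
  (A=2,B=2): P(B|A) = (5/72)/(1/6) = 5/12;  -(5/72)·log₂(5/12) = 0.0877
H(B|A) = 0.1667 + 0.1761 + 0.1754 + 0.2500 + 0.2642 + 0.2631 + 0.0833 + 0.0881 + 0.0877
  = 1.5546 bits
H(A) + H(B|A) = 1.4591 + 1.5546 = 3.0137 bits

Decomposition 2: H(B) + H(A|B)
H(B) = -[(1/4)·log₂(1/4) + (1/3)·log₂(1/3) + (5/12)·log₂(5/12)]
  = 0.5000 + 0.5283 + 0.5263
  = 1.5546 bits
H(A|B) = -Σ P(A,B)·log₂ P(A|B), where P(A|B) = P(A,B) / P(B)
  (A=0,B=0): P(A|B) = (1/12)/(1/4) = 1/3;  -(1/12)·log₂(1/3) = 0.1321
  (A=0,B=1): P(A|B) = (1/9)/(1/3) = 1/3;  -(1/9)·log₂(1/3) = 0.1761
  (A=0,B=2): P(A|B) = (5/36)/(5/12) = 1/3;  -(5/36)·log₂(1/3) = 0.2201
  (A=1,B=0): P(A|B) = (1/8)/(1/4) = 1/2;  -(1/8)·log₂(1/2) = 0.1250
  (A=1,B=1): P(A|B) = (1/6)/(1/3) = 1/2;  -(1/6)·log₂(1/2) = 0.1667
  (A=1,B=2): P(A|B) = (5/24)/(5/12) = 1/2;  -(5/24)·log₂(1/2) = 0.2083
  (A=2,B=0): P(A|B) = (1/24)/(1/4) = 1/6;  -(1/24)·log₂(1/6) = 0.1077
  (A=2,B=1): P(A|B) = (1/18)/(1/3) = 1/6;  -(1/18)·log₂(1/6) = 0.1436
  (A=2,B=2): P(A|B) = (5/72)/(5/12) = 1/6;  -(5/72)·log₂(1/6) = 0.1795
H(A|B) = 0.1321 + 0.1761 + 0.2201 + 0.1250 + 0.1667 + 0.2083 + 0.1077 + 0.1436 + 0.1795
  = 1.4591 bits
H(B) + H(A|B) = 1.5546 + 1.4591 = 3.0137 bits

Direct computation of the joint entropy:
H(A,B) = -[(1/12)·log₂(1/12) + (1/9)·log₂(1/9) + (5/36)·log₂(5/36) + (1/8)·log₂(1/8) + (1/6)·log₂(1/6) + (5/24)·log₂(5/24) + (1/24)·log₂(1/24) + (1/18)·log₂(1/18) + (5/72)·log₂(5/72)]
  = 0.2987 + 0.3522 + 0.3956 + 0.3750 + 0.4308 + 0.4715 + 0.1910 + 0.2317 + 0.2672
  = 3.0137 bits

All three agree: H(A,B) = 3.0137 bits ✓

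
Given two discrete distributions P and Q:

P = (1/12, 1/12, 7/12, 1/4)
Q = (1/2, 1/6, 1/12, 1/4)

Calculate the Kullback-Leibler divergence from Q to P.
D(P||Q) = Σ P(i) log₂(P(i)/Q(i))
  i=0: (1/12) × log₂((1/12)/(1/2)) = (1/12) × log₂(1/6) = -0.2154
  i=1: (1/12) × log₂((1/12)/(1/6)) = (1/12) × log₂(1/2) = -0.0833
  i=2: (7/12) × log₂((7/12)/(1/12)) = (7/12) × log₂(7) = 1.6376
  i=3: (1/4) × log₂((1/4)/(1/4)) = (1/4) × log₂(1) = 0.0000
D(P||Q) = -0.2154 - 0.0833 + 1.6376 + 0.0000
  = 1.3389 bits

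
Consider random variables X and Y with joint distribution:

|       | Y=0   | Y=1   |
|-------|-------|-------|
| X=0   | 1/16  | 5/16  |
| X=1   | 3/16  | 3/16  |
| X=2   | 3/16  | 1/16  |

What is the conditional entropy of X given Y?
Marginal P(Y) (column sums):
  P(Y=0) = 1/16 + 3/16 + 3/16 = 7/16
  P(Y=1) = 5/16 + 3/16 + 1/16 = 9/16

H(X|Y) = -Σ P(X,Y)·log₂ P(X|Y), where P(X|Y) = P(X,Y) / P(Y)
  (X=0,Y=0): P(X|Y) = (1/16)/(7/16) = 1/7;  -(1/16)·log₂(1/7) = 0.1755
  (X=0,Y=1): P(X|Y) = (5/16)/(9/16) = 5/9;  -(5/16)·log₂(5/9) = 0.2650
  (X=1,Y=0): P(X|Y) = (3/16)/(7/16) = 3/7;  -(3/16)·log₂(3/7) = 0.2292
  (X=1,Y=1): P(X|Y) = (3/16)/(9/16) = 1/3;  -(3/16)·log₂(1/3) = 0.2972
  (X=2,Y=0): P(X|Y) = (3/16)/(7/16) = 3/7;  -(3/16)·log₂(3/7) = 0.2292
  (X=2,Y=1): P(X|Y) = (1/16)/(9/16) = 1/9;  -(1/16)·log₂(1/9) = 0.1981
H(X|Y) = 0.1755 + 0.2650 + 0.2292 + 0.2972 + 0.2292 + 0.1981
  = 1.3942 bits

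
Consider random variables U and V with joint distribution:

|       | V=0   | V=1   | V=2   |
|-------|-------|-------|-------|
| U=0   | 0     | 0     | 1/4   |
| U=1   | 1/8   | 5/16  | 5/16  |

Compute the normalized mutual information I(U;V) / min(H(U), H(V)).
Marginal P(U) (row sums):
  P(U=0) = 0 + 0 + 1/4 = 1/4
  P(U=1) = 1/8 + 5/16 + 5/16 = 3/4
Marginal P(V) (column sums):
  P(V=0) = 0 + 1/8 = 1/8
  P(V=1) = 0 + 5/16 = 5/16
  P(V=2) = 1/4 + 5/16 = 9/16

H(U) = -[(1/4)·log₂(1/4) + (3/4)·log₂(3/4)]
  = 0.5000 + 0.3113
  = 0.8113 bits
H(V) = -[(1/8)·log₂(1/8) + (5/16)·log₂(5/16) + (9/16)·log₂(9/16)]
  = 0.3750 + 0.5244 + 0.4669
  = 1.3663 bits
H(U,V) = -[(1/4)·log₂(1/4) + (1/8)·log₂(1/8) + (5/16)·log₂(5/16) + (5/16)·log₂(5/16)]
  = 0.5000 + 0.3750 + 0.5244 + 0.5244
  = 1.9238 bits

I(U;V) = H(U) + H(V) - H(U,V)
  = 0.8113 + 1.3663 - 1.9238
  = 0.2538 bits

min(H(U), H(V)) = min(0.8113, 1.3663) = 0.8113 bits
Normalized MI = 0.2538 / 0.8113 = 0.3128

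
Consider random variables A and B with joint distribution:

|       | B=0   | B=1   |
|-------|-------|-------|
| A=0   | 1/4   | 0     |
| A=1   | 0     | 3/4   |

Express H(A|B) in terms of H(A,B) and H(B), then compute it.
H(A|B) = H(A,B) - H(B)

Marginal P(B) (column sums):
  P(B=0) = 1/4 + 0 = 1/4
  P(B=1) = 0 + 3/4 = 3/4

H(A,B) = -[(1/4)·log₂(1/4) + (3/4)·log₂(3/4)]
  = 0.5000 + 0.3113
  = 0.8113 bits
H(B) = -[(1/4)·log₂(1/4) + (3/4)·log₂(3/4)]
  = 0.5000 + 0.3113
  = 0.8113 bits

H(A|B) = 0.8113 - 0.8113 = 0.0000 bits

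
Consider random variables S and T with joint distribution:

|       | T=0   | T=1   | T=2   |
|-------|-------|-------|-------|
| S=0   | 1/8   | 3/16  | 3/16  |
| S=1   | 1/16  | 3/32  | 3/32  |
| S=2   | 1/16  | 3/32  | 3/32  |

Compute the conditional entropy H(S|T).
Marginal P(T) (column sums):
  P(T=0) = 1/8 + 1/16 + 1/16 = 1/4
  P(T=1) = 3/16 + 3/32 + 3/32 = 3/8
  P(T=2) = 3/16 + 3/32 + 3/32 = 3/8

H(S|T) = -Σ P(S,T)·log₂ P(S|T), where P(S|T) = P(S,T) / P(T)
  (S=0,T=0): P(S|T) = (1/8)/(1/4) = 1/2;  -(1/8)·log₂(1/2) = 0.1250
  (S=0,T=1): P(S|T) = (3/16)/(3/8) = 1/2;  -(3/16)·log₂(1/2) = 0.1875
  (S=0,T=2): P(S|T) = (3/16)/(3/8) = 1/2;  -(3/16)·log₂(1/2) = 0.1875
  (S=1,T=0): P(S|T) = (1/16)/(1/4) = 1/4;  -(1/16)·log₂(1/4) = 0.1250
  (S=1,T=1): P(S|T) = (3/32)/(3/8) = 1/4;  -(3/32)·log₂(1/4) = 0.1875
  (S=1,T=2): P(S|T) = (3/32)/(3/8) = 1/4;  -(3/32)·log₂(1/4) = 0.1875
  (S=2,T=0): P(S|T) = (1/16)/(1/4) = 1/4;  -(1/16)·log₂(1/4) = 0.1250
  (S=2,T=1): P(S|T) = (3/32)/(3/8) = 1/4;  -(3/32)·log₂(1/4) = 0.1875
  (S=2,T=2): P(S|T) = (3/32)/(3/8) = 1/4;  -(3/32)·log₂(1/4) = 0.1875
H(S|T) = 0.1250 + 0.1875 + 0.1875 + 0.1250 + 0.1875 + 0.1875 + 0.1250 + 0.1875 + 0.1875
  = 1.5000 bits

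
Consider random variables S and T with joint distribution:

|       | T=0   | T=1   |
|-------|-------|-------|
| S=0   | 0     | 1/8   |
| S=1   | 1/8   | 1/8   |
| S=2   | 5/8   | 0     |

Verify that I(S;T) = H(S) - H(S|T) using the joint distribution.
Left side, from I(S;T) = H(S) + H(T) - H(S,T):
Marginal P(S) (row sums):
  P(S=0) = 0 + 1/8 = 1/8
  P(S=1) = 1/8 + 1/8 = 1/4
  P(S=2) = 5/8 + 0 = 5/8
Marginal P(T) (column sums):
  P(T=0) = 0 + 1/8 + 5/8 = 3/4
  P(T=1) = 1/8 + 1/8 + 0 = 1/4

H(S) = -[(1/8)·log₂(1/8) + (1/4)·log₂(1/4) + (5/8)·log₂(5/8)]
  = 0.3750 + 0.5000 + 0.4238
  = 1.2988 bits
H(T) = -[(3/4)·log₂(3/4) + (1/4)·log₂(1/4)]
  = 0.3113 + 0.5000
  = 0.8113 bits
H(S,T) = -[(1/8)·log₂(1/8) + (1/8)·log₂(1/8) + (1/8)·log₂(1/8) + (5/8)·log₂(5/8)]
  = 0.3750 + 0.3750 + 0.3750 + 0.4238
  = 1.5488 bits

I(S;T) = H(S) + H(T) - H(S,T)
  = 1.2988 + 0.8113 - 1.5488
  = 0.5613 bits

Right side, with H(S|T) computed directly from the conditional probabilities:
H(S|T) = -Σ P(S,T)·log₂ P(S|T), where P(S|T) = P(S,T) / P(T)
  (cells with P(S,T) = 0 contribute 0)
  (S=0,T=1): P(S|T) = (1/8)/(1/4) = 1/2;  -(1/8)·log₂(1/2) = 0.1250
  (S=1,T=0): P(S|T) = (1/8)/(3/4) = 1/6;  -(1/8)·log₂(1/6) = 0.3231
  (S=1,T=1): P(S|T) = (1/8)/(1/4) = 1/2;  -(1/8)·log₂(1/2) = 0.1250
  (S=2,T=0): P(S|T) = (5/8)/(3/4) = 5/6;  -(5/8)·log₂(5/6) = 0.1644
H(S|T) = 0.1250 + 0.3231 + 0.1250 + 0.1644
  = 0.7375 bits
H(S) - H(S|T) = 1.2988 - 0.7375 = 0.5613 bits

Both sides equal 0.5613 bits, so I(S;T) = H(S) - H(S|T) ✓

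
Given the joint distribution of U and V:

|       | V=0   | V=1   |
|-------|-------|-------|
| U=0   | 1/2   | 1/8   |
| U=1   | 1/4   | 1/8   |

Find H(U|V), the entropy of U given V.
Marginal P(V) (column sums):
  P(V=0) = 1/2 + 1/4 = 3/4
  P(V=1) = 1/8 + 1/8 = 1/4

H(U|V) = -Σ P(U,V)·log₂ P(U|V), where P(U|V) = P(U,V) / P(V)
  (U=0,V=0): P(U|V) = (1/2)/(3/4) = 2/3;  -(1/2)·log₂(2/3) = 0.2925
  (U=0,V=1): P(U|V) = (1/8)/(1/4) = 1/2;  -(1/8)·log₂(1/2) = 0.1250
  (U=1,V=0): P(U|V) = (1/4)/(3/4) = 1/3;  -(1/4)·log₂(1/3) = 0.3962
  (U=1,V=1): P(U|V) = (1/8)/(1/4) = 1/2;  -(1/8)·log₂(1/2) = 0.1250
H(U|V) = 0.2925 + 0.1250 + 0.3962 + 0.1250
  = 0.9387 bits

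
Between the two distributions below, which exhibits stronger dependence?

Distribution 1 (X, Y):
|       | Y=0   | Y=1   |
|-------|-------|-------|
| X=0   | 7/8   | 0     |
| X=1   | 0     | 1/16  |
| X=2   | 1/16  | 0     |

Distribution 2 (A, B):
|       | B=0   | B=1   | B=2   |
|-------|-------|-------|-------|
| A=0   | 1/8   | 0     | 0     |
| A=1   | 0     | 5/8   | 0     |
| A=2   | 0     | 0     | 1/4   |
Distribution 1 (X, Y):
Marginal P(X) (row sums):
  P(X=0) = 7/8 + 0 = 7/8
  P(X=1) = 0 + 1/16 = 1/16
  P(X=2) = 1/16 + 0 = 1/16
Marginal P(Y) (column sums):
  P(Y=0) = 7/8 + 0 + 1/16 = 15/16
  P(Y=1) = 0 + 1/16 + 0 = 1/16

H(X) = -[(7/8)·log₂(7/8) + (1/16)·log₂(1/16) + (1/16)·log₂(1/16)]
  = 0.1686 + 0.2500 + 0.2500
  = 0.6686 bits
H(Y) = -[(15/16)·log₂(15/16) + (1/16)·log₂(1/16)]
  = 0.0873 + 0.2500
  = 0.3373 bits
H(X,Y) = -[(7/8)·log₂(7/8) + (1/16)·log₂(1/16) + (1/16)·log₂(1/16)]
  = 0.1686 + 0.2500 + 0.2500
  = 0.6686 bits

I(X;Y) = H(X) + H(Y) - H(X,Y)
  = 0.6686 + 0.3373 - 0.6686
  = 0.3373 bits

Distribution 2 (A, B):
Marginal P(A) (row sums):
  P(A=0) = 1/8 + 0 + 0 = 1/8
  P(A=1) = 0 + 5/8 + 0 = 5/8
  P(A=2) = 0 + 0 + 1/4 = 1/4
Marginal P(B) (column sums):
  P(B=0) = 1/8 + 0 + 0 = 1/8
  P(B=1) = 0 + 5/8 + 0 = 5/8
  P(B=2) = 0 + 0 + 1/4 = 1/4

H(A) = -[(1/8)·log₂(1/8) + (5/8)·log₂(5/8) + (1/4)·log₂(1/4)]
  = 0.3750 + 0.4238 + 0.5000
  = 1.2988 bits
H(B) = -[(1/8)·log₂(1/8) + (5/8)·log₂(5/8) + (1/4)·log₂(1/4)]
  = 0.3750 + 0.4238 + 0.5000
  = 1.2988 bits
H(A,B) = -[(1/8)·log₂(1/8) + (5/8)·log₂(5/8) + (1/4)·log₂(1/4)]
  = 0.3750 + 0.4238 + 0.5000
  = 1.2988 bits

I(A;B) = H(A) + H(B) - H(A,B)
  = 1.2988 + 1.2988 - 1.2988
  = 1.2988 bits

I(A;B) = 1.2988 bits > I(X;Y) = 0.3373 bits, so (A, B) has the higher mutual information (stronger dependence).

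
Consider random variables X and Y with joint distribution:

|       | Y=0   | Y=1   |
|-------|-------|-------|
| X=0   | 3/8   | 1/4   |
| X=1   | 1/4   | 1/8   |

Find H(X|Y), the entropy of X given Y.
Marginal P(Y) (column sums):
  P(Y=0) = 3/8 + 1/4 = 5/8
  P(Y=1) = 1/4 + 1/8 = 3/8

H(X|Y) = -Σ P(X,Y)·log₂ P(X|Y), where P(X|Y) = P(X,Y) / P(Y)
  (X=0,Y=0): P(X|Y) = (3/8)/(5/8) = 3/5;  -(3/8)·log₂(3/5) = 0.2764
  (X=0,Y=1): P(X|Y) = (1/4)/(3/8) = 2/3;  -(1/4)·log₂(2/3) = 0.1462
  (X=1,Y=0): P(X|Y) = (1/4)/(5/8) = 2/5;  -(1/4)·log₂(2/5) = 0.3305
  (X=1,Y=1): P(X|Y) = (1/8)/(3/8) = 1/3;  -(1/8)·log₂(1/3) = 0.1981
H(X|Y) = 0.2764 + 0.1462 + 0.3305 + 0.1981
  = 0.9512 bits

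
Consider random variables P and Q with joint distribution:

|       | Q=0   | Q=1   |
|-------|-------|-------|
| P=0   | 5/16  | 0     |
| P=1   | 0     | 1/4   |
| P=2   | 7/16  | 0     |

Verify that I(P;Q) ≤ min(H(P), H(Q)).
Marginal P(P) (row sums):
  P(P=0) = 5/16 + 0 = 5/16
  P(P=1) = 0 + 1/4 = 1/4
  P(P=2) = 7/16 + 0 = 7/16
Marginal P(Q) (column sums):
  P(Q=0) = 5/16 + 0 + 7/16 = 3/4
  P(Q=1) = 0 + 1/4 + 0 = 1/4

H(P) = -[(5/16)·log₂(5/16) + (1/4)·log₂(1/4) + (7/16)·log₂(7/16)]
  = 0.5244 + 0.5000 + 0.5218
  = 1.5462 bits
H(Q) = -[(3/4)·log₂(3/4) + (1/4)·log₂(1/4)]
  = 0.3113 + 0.5000
  = 0.8113 bits
H(P,Q) = -[(5/16)·log₂(5/16) + (1/4)·log₂(1/4) + (7/16)·log₂(7/16)]
  = 0.5244 + 0.5000 + 0.5218
  = 1.5462 bits

I(P;Q) = H(P) + H(Q) - H(P,Q)
  = 1.5462 + 0.8113 - 1.5462
  = 0.8113 bits

min(H(P), H(Q)) = min(1.5462, 0.8113) = 0.8113 bits
Since 0.8113 ≤ 0.8113, the bound is satisfied ✓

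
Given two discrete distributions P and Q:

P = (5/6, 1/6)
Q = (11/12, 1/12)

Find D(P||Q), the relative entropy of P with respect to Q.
D(P||Q) = Σ P(i) log₂(P(i)/Q(i))
  i=0: (5/6) × log₂((5/6)/(11/12)) = (5/6) × log₂(10/11) = -0.1146
  i=1: (1/6) × log₂((1/6)/(1/12)) = (1/6) × log₂(2) = 0.1667
D(P||Q) = -0.1146 + 0.1667
  = 0.0521 bits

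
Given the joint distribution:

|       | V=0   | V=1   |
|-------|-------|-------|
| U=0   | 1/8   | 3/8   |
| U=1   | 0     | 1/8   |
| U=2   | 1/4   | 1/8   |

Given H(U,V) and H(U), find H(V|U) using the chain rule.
From the chain rule: H(U,V) = H(U) + H(V|U)
Therefore: H(V|U) = H(U,V) - H(U)

H(U,V) = -[(1/8)·log₂(1/8) + (3/8)·log₂(3/8) + (1/8)·log₂(1/8) + (1/4)·log₂(1/4) + (1/8)·log₂(1/8)]
  = 0.3750 + 0.5306 + 0.3750 + 0.5000 + 0.3750
  = 2.1556 bits
Marginal P(U) (row sums):
  P(U=0) = 1/8 + 3/8 = 1/2
  P(U=1) = 0 + 1/8 = 1/8
  P(U=2) = 1/4 + 1/8 = 3/8
H(U) = -[(1/2)·log₂(1/2) + (1/8)·log₂(1/8) + (3/8)·log₂(3/8)]
  = 0.5000 + 0.3750 + 0.5306
  = 1.4056 bits

H(V|U) = 2.1556 - 1.4056 = 0.7500 bits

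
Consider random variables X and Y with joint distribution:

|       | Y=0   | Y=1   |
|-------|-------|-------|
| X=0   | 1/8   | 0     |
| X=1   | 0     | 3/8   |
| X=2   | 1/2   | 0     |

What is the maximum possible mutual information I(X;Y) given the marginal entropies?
The upper bound on mutual information is I(X;Y) ≤ min(H(X), H(Y)).

Marginal P(X) (row sums):
  P(X=0) = 1/8 + 0 = 1/8
  P(X=1) = 0 + 3/8 = 3/8
  P(X=2) = 1/2 + 0 = 1/2
Marginal P(Y) (column sums):
  P(Y=0) = 1/8 + 0 + 1/2 = 5/8
  P(Y=1) = 0 + 3/8 + 0 = 3/8

H(X) = -[(1/8)·log₂(1/8) + (3/8)·log₂(3/8) + (1/2)·log₂(1/2)]
  = 0.3750 + 0.5306 + 0.5000
  = 1.4056 bits
H(Y) = -[(5/8)·log₂(5/8) + (3/8)·log₂(3/8)]
  = 0.4238 + 0.5306
  = 0.9544 bits

Maximum possible I(X;Y) = min(1.4056, 0.9544) = 0.9544 bits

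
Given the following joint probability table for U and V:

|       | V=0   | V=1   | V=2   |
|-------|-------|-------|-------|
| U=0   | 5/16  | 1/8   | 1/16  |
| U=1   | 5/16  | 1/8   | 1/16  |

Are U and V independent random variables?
Marginal P(U) (row sums):
  P(U=0) = 5/16 + 1/8 + 1/16 = 1/2
  P(U=1) = 5/16 + 1/8 + 1/16 = 1/2
Marginal P(V) (column sums):
  P(V=0) = 5/16 + 5/16 = 5/8
  P(V=1) = 1/8 + 1/8 = 1/4
  P(V=2) = 1/16 + 1/16 = 1/8

U and V are independent iff P(U=i,V=j) = P(U=i)·P(V=j) for every cell.
  P(U=0)·P(V=0) = 1/2 × 5/8 = 5/16 = P(U=0,V=0) ✓
  P(U=0)·P(V=1) = 1/2 × 1/4 = 1/8 = P(U=0,V=1) ✓
  P(U=0)·P(V=2) = 1/2 × 1/8 = 1/16 = P(U=0,V=2) ✓
  P(U=1)·P(V=0) = 1/2 × 5/8 = 5/16 = P(U=1,V=0) ✓
  P(U=1)·P(V=1) = 1/2 × 1/4 = 1/8 = P(U=1,V=1) ✓
  P(U=1)·P(V=2) = 1/2 × 1/8 = 1/16 = P(U=1,V=2) ✓

Yes, U and V are independent: every cell factors, so I(U;V) = 0 bits.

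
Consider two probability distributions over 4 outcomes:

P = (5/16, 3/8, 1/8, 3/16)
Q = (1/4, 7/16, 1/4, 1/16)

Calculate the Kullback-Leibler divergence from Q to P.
D(P||Q) = Σ P(i) log₂(P(i)/Q(i))
  i=0: (5/16) × log₂((5/16)/(1/4)) = (5/16) × log₂(5/4) = 0.1006
  i=1: (3/8) × log₂((3/8)/(7/16)) = (3/8) × log₂(6/7) = -0.0834
  i=2: (1/8) × log₂((1/8)/(1/4)) = (1/8) × log₂(1/2) = -0.1250
  i=3: (3/16) × log₂((3/16)/(1/16)) = (3/16) × log₂(3) = 0.2972
D(P||Q) = 0.1006 - 0.0834 - 0.1250 + 0.2972
  = 0.1894 bits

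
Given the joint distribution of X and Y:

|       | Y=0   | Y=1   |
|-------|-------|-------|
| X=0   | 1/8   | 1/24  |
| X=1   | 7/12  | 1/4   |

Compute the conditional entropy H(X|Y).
Marginal P(Y) (column sums):
  P(Y=0) = 1/8 + 7/12 = 17/24
  P(Y=1) = 1/24 + 1/4 = 7/24

H(X|Y) = -Σ P(X,Y)·log₂ P(X|Y), where P(X|Y) = P(X,Y) / P(Y)
  (X=0,Y=0): P(X|Y) = (1/8)/(17/24) = 3/17;  -(1/8)·log₂(3/17) = 0.3128
  (X=0,Y=1): P(X|Y) = (1/24)/(7/24) = 1/7;  -(1/24)·log₂(1/7) = 0.1170
  (X=1,Y=0): P(X|Y) = (7/12)/(17/24) = 14/17;  -(7/12)·log₂(14/17) = 0.1634
  (X=1,Y=1): P(X|Y) = (1/4)/(7/24) = 6/7;  -(1/4)·log₂(6/7) = 0.0556
H(X|Y) = 0.3128 + 0.1170 + 0.1634 + 0.0556
  = 0.6488 bits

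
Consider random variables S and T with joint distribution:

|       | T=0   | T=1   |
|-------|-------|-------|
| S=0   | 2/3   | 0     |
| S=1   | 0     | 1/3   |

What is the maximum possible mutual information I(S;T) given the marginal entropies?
The upper bound on mutual information is I(S;T) ≤ min(H(S), H(T)).

Marginal P(S) (row sums):
  P(S=0) = 2/3 + 0 = 2/3
  P(S=1) = 0 + 1/3 = 1/3
Marginal P(T) (column sums):
  P(T=0) = 2/3 + 0 = 2/3
  P(T=1) = 0 + 1/3 = 1/3

H(S) = -[(2/3)·log₂(2/3) + (1/3)·log₂(1/3)]
  = 0.3900 + 0.5283
  = 0.9183 bits
H(T) = -[(2/3)·log₂(2/3) + (1/3)·log₂(1/3)]
  = 0.3900 + 0.5283
  = 0.9183 bits

Maximum possible I(S;T) = min(0.9183, 0.9183) = 0.9183 bits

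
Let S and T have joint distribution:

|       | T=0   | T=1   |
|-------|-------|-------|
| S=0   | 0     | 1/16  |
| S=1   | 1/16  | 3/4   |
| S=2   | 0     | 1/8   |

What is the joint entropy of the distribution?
H(S,T) = -Σ P(S,T) log₂ P(S,T), summed over the non-zero cells:
H(S,T) = -[(1/16)·log₂(1/16) + (1/16)·log₂(1/16) + (3/4)·log₂(3/4) + (1/8)·log₂(1/8)]
  = 0.2500 + 0.2500 + 0.3113 + 0.3750
  = 1.1863 bits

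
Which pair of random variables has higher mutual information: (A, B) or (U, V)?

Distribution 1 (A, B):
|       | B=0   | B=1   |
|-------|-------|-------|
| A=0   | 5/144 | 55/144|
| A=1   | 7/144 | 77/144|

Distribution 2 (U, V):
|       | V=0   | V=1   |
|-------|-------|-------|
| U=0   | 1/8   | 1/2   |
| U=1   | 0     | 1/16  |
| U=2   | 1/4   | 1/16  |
Distribution 1 (A, B):
Marginal P(A) (row sums):
  P(A=0) = 5/144 + 55/144 = 5/12
  P(A=1) = 7/144 + 77/144 = 7/12
Marginal P(B) (column sums):
  P(B=0) = 5/144 + 7/144 = 1/12
  P(B=1) = 55/144 + 77/144 = 11/12

H(A) = -[(5/12)·log₂(5/12) + (7/12)·log₂(7/12)]
  = 0.5263 + 0.4536
  = 0.9799 bits
H(B) = -[(1/12)·log₂(1/12) + (11/12)·log₂(11/12)]
  = 0.2987 + 0.1151
  = 0.4138 bits
H(A,B) = -[(5/144)·log₂(5/144) + (55/144)·log₂(55/144) + (7/144)·log₂(7/144) + (77/144)·log₂(77/144)]
  = 0.1683 + 0.5304 + 0.2121 + 0.4829
  = 1.3937 bits

I(A;B) = H(A) + H(B) - H(A,B)
  = 0.9799 + 0.4138 - 1.3937
  = 0.0000 bits

Distribution 2 (U, V):
Marginal P(U) (row sums):
  P(U=0) = 1/8 + 1/2 = 5/8
  P(U=1) = 0 + 1/16 = 1/16
  P(U=2) = 1/4 + 1/16 = 5/16
Marginal P(V) (column sums):
  P(V=0) = 1/8 + 0 + 1/4 = 3/8
  P(V=1) = 1/2 + 1/16 + 1/16 = 5/8

H(U) = -[(5/8)·log₂(5/8) + (1/16)·log₂(1/16) + (5/16)·log₂(5/16)]
  = 0.4238 + 0.2500 + 0.5244
  = 1.1982 bits
H(V) = -[(3/8)·log₂(3/8) + (5/8)·log₂(5/8)]
  = 0.5306 + 0.4238
  = 0.9544 bits
H(U,V) = -[(1/8)·log₂(1/8) + (1/2)·log₂(1/2) + (1/16)·log₂(1/16) + (1/4)·log₂(1/4) + (1/16)·log₂(1/16)]
  = 0.3750 + 0.5000 + 0.2500 + 0.5000 + 0.2500
  = 1.8750 bits

I(U;V) = H(U) + H(V) - H(U,V)
  = 1.1982 + 0.9544 - 1.8750
  = 0.2776 bits

I(U;V) = 0.2776 bits > I(A;B) = 0.0000 bits, so (U, V) has the higher mutual information (stronger dependence).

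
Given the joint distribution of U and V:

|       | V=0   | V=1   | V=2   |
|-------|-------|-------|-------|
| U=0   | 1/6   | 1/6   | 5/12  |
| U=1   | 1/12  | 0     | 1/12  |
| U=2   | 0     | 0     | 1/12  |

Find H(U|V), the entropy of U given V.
Marginal P(V) (column sums):
  P(V=0) = 1/6 + 1/12 + 0 = 1/4
  P(V=1) = 1/6 + 0 + 0 = 1/6
  P(V=2) = 5/12 + 1/12 + 1/12 = 7/12

H(U|V) = -Σ P(U,V)·log₂ P(U|V), where P(U|V) = P(U,V) / P(V)
  (cells with P(U,V) = 0 contribute 0)
  (U=0,V=0): P(U|V) = (1/6)/(1/4) = 2/3;  -(1/6)·log₂(2/3) = 0.0975
  (U=0,V=1): P(U|V) = (1/6)/(1/6) = 1;  -(1/6)·log₂(1) = 0.0000
  (U=0,V=2): P(U|V) = (5/12)/(7/12) = 5/7;  -(5/12)·log₂(5/7) = 0.2023
  (U=1,V=0): P(U|V) = (1/12)/(1/4) = 1/3;  -(1/12)·log₂(1/3) = 0.1321
  (U=1,V=2): P(U|V) = (1/12)/(7/12) = 1/7;  -(1/12)·log₂(1/7) = 0.2339
  (U=2,V=2): P(U|V) = (1/12)/(7/12) = 1/7;  -(1/12)·log₂(1/7) = 0.2339
H(U|V) = 0.0975 + 0.0000 + 0.2023 + 0.1321 + 0.2339 + 0.2339
  = 0.8997 bits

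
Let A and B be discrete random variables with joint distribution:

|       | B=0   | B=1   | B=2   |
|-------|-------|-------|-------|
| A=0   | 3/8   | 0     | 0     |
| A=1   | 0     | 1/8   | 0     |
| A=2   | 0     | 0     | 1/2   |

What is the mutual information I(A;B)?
Marginal P(A) (row sums):
  P(A=0) = 3/8 + 0 + 0 = 3/8
  P(A=1) = 0 + 1/8 + 0 = 1/8
  P(A=2) = 0 + 0 + 1/2 = 1/2
Marginal P(B) (column sums):
  P(B=0) = 3/8 + 0 + 0 = 3/8
  P(B=1) = 0 + 1/8 + 0 = 1/8
  P(B=2) = 0 + 0 + 1/2 = 1/2

H(A) = -[(3/8)·log₂(3/8) + (1/8)·log₂(1/8) + (1/2)·log₂(1/2)]
  = 0.5306 + 0.3750 + 0.5000
  = 1.4056 bits
H(B) = -[(3/8)·log₂(3/8) + (1/8)·log₂(1/8) + (1/2)·log₂(1/2)]
  = 0.5306 + 0.3750 + 0.5000
  = 1.4056 bits
H(A,B) = -[(3/8)·log₂(3/8) + (1/8)·log₂(1/8) + (1/2)·log₂(1/2)]
  = 0.5306 + 0.3750 + 0.5000
  = 1.4056 bits

I(A;B) = H(A) + H(B) - H(A,B)
  = 1.4056 + 1.4056 - 1.4056
  = 1.4056 bits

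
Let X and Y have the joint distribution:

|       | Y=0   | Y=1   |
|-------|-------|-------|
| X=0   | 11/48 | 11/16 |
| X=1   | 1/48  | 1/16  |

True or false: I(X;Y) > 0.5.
Marginal P(X) (row sums):
  P(X=0) = 11/48 + 11/16 = 11/12
  P(X=1) = 1/48 + 1/16 = 1/12
Marginal P(Y) (column sums):
  P(Y=0) = 11/48 + 1/48 = 1/4
  P(Y=1) = 11/16 + 1/16 = 3/4

H(X) = -[(11/12)·log₂(11/12) + (1/12)·log₂(1/12)]
  = 0.1151 + 0.2987
  = 0.4138 bits
H(Y) = -[(1/4)·log₂(1/4) + (3/4)·log₂(3/4)]
  = 0.5000 + 0.3113
  = 0.8113 bits
H(X,Y) = -[(11/48)·log₂(11/48) + (11/16)·log₂(11/16) + (1/48)·log₂(1/48) + (1/16)·log₂(1/16)]
  = 0.4871 + 0.3716 + 0.1164 + 0.2500
  = 1.2251 bits

I(X;Y) = H(X) + H(Y) - H(X,Y)
  = 0.4138 + 0.8113 - 1.2251
  = 0.0000 bits

False. I(X;Y) = 0.0000 bits, which is ≤ 0.5 bits.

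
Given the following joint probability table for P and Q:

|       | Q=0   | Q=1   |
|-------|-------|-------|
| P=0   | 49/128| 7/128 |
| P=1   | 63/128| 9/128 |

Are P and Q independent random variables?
Marginal P(P) (row sums):
  P(P=0) = 49/128 + 7/128 = 7/16
  P(P=1) = 63/128 + 9/128 = 9/16
Marginal P(Q) (column sums):
  P(Q=0) = 49/128 + 63/128 = 7/8
  P(Q=1) = 7/128 + 9/128 = 1/8

P and Q are independent iff P(P=i,Q=j) = P(P=i)·P(Q=j) for every cell.
  P(P=0)·P(Q=0) = 7/16 × 7/8 = 49/128 = P(P=0,Q=0) ✓
  P(P=0)·P(Q=1) = 7/16 × 1/8 = 7/128 = P(P=0,Q=1) ✓
  P(P=1)·P(Q=0) = 9/16 × 7/8 = 63/128 = P(P=1,Q=0) ✓
  P(P=1)·P(Q=1) = 9/16 × 1/8 = 9/128 = P(P=1,Q=1) ✓

Yes, P and Q are independent: every cell factors, so I(P;Q) = 0 bits.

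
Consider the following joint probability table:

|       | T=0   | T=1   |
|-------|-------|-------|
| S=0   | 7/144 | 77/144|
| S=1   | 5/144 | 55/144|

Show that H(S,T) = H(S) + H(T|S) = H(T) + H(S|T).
Marginal P(S) (row sums):
  P(S=0) = 7/144 + 77/144 = 7/12
  P(S=1) = 5/144 + 55/144 = 5/12
Marginal P(T) (column sums):
  P(T=0) = 7/144 + 5/144 = 1/12
  P(T=1) = 77/144 + 55/144 = 11/12

Decomposition 1: H(S) + H(T|S)
H(S) = -[(7/12)·log₂(7/12) + (5/12)·log₂(5/12)]
  = 0.4536 + 0.5263
  = 0.9799 bits
H(T|S) = -Σ P(S,T)·log₂ P(T|S), where P(T|S) = P(S,T) / P(S)
  (S=0,T=0): P(T|S) = (7/144)/(7/12) = 1/12;  -(7/144)·log₂(1/12) = 0.1743
  (S=0,T=1): P(T|S) = (77/144)/(7/12) = 11/12;  -(77/144)·log₂(11/12) = 0.0671
  (S=1,T=0): P(T|S) = (5/144)/(5/12) = 1/12;  -(5/144)·log₂(1/12) = 0.1245
  (S=1,T=1): P(T|S) = (55/144)/(5/12) = 11/12;  -(55/144)·log₂(11/12) = 0.0479
H(T|S) = 0.1743 + 0.0671 + 0.1245 + 0.0479
  = 0.4138 bits
H(S) + H(T|S) = 0.9799 + 0.4138 = 1.3937 bits

Decomposition 2: H(T) + H(S|T)
H(T) = -[(1/12)·log₂(1/12) + (11/12)·log₂(11/12)]
  = 0.2987 + 0.1151
  = 0.4138 bits
H(S|T) = -Σ P(S,T)·log₂ P(S|T), where P(S|T) = P(S,T) / P(T)
  (S=0,T=0): P(S|T) = (7/144)/(1/12) = 7/12;  -(7/144)·log₂(7/12) = 0.0378
  (S=0,T=1): P(S|T) = (77/144)/(11/12) = 7/12;  -(77/144)·log₂(7/12) = 0.4158
  (S=1,T=0): P(S|T) = (5/144)/(1/12) = 5/12;  -(5/144)·log₂(5/12) = 0.0439
  (S=1,T=1): P(S|T) = (55/144)/(11/12) = 5/12;  -(55/144)·log₂(5/12) = 0.4824
H(S|T) = 0.0378 + 0.4158 + 0.0439 + 0.4824
  = 0.9799 bits
H(T) + H(S|T) = 0.4138 + 0.9799 = 1.3937 bits

Direct computation of the joint entropy:
H(S,T) = -[(7/144)·log₂(7/144) + (77/144)·log₂(77/144) + (5/144)·log₂(5/144) + (55/144)·log₂(55/144)]
  = 0.2121 + 0.4829 + 0.1683 + 0.5304
  = 1.3937 bits

All three agree: H(S,T) = 1.3937 bits ✓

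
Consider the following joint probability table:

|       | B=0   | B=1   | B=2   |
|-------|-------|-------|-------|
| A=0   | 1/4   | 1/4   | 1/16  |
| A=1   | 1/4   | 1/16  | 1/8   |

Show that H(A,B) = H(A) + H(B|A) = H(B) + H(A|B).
Marginal P(A) (row sums):
  P(A=0) = 1/4 + 1/4 + 1/16 = 9/16
  P(A=1) = 1/4 + 1/16 + 1/8 = 7/16
Marginal P(B) (column sums):
  P(B=0) = 1/4 + 1/4 = 1/2
  P(B=1) = 1/4 + 1/16 = 5/16
  P(B=2) = 1/16 + 1/8 = 3/16

Decomposition 1: H(A) + H(B|A)
H(A) = -[(9/16)·log₂(9/16) + (7/16)·log₂(7/16)]
  = 0.4669 + 0.5218
  = 0.9887 bits
H(B|A) = -Σ P(A,B)·log₂ P(B|A), where P(B|A) = P(A,B) / P(A)
  (A=0,B=0): P(B|A) = (1/4)/(9/16) = 4/9;  -(1/4)·log₂(4/9) = 0.2925
  (A=0,B=1): P(B|A) = (1/4)/(9/16) = 4/9;  -(1/4)·log₂(4/9) = 0.2925
  (A=0,B=2): P(B|A) = (1/16)/(9/16) = 1/9;  -(1/16)·log₂(1/9) = 0.1981
  (A=1,B=0): P(B|A) = (1/4)/(7/16) = 4/7;  -(1/4)·log₂(4/7) = 0.2018
  (A=1,B=1): P(B|A) = (1/16)/(7/16) = 1/7;  -(1/16)·log₂(1/7) = 0.1755
  (A=1,B=2): P(B|A) = (1/8)/(7/16) = 2/7;  -(1/8)·log₂(2/7) = 0.2259
H(B|A) = 0.2925 + 0.2925 + 0.1981 + 0.2018 + 0.1755 + 0.2259
  = 1.3863 bits
H(A) + H(B|A) = 0.9887 + 1.3863 = 2.3750 bits

Decomposition 2: H(B) + H(A|B)
H(B) = -[(1/2)·log₂(1/2) + (5/16)·log₂(5/16) + (3/16)·log₂(3/16)]
  = 0.5000 + 0.5244 + 0.4528
  = 1.4772 bits
H(A|B) = -Σ P(A,B)·log₂ P(A|B), where P(A|B) = P(A,B) / P(B)
  (A=0,B=0): P(A|B) = (1/4)/(1/2) = 1/2;  -(1/4)·log₂(1/2) = 0.2500
  (A=0,B=1): P(A|B) = (1/4)/(5/16) = 4/5;  -(1/4)·log₂(4/5) = 0.0805
  (A=0,B=2): P(A|B) = (1/16)/(3/16) = 1/3;  -(1/16)·log₂(1/3) = 0.0991
  (A=1,B=0): P(A|B) = (1/4)/(1/2) = 1/2;  -(1/4)·log₂(1/2) = 0.2500
  (A=1,B=1): P(A|B) = (1/16)/(5/16) = 1/5;  -(1/16)·log₂(1/5) = 0.1451
  (A=1,B=2): P(A|B) = (1/8)/(3/16) = 2/3;  -(1/8)·log₂(2/3) = 0.0731
H(A|B) = 0.2500 + 0.0805 + 0.0991 + 0.2500 + 0.1451 + 0.0731
  = 0.8978 bits
H(B) + H(A|B) = 1.4772 + 0.8978 = 2.3750 bits

Direct computation of the joint entropy:
H(A,B) = -[(1/4)·log₂(1/4) + (1/4)·log₂(1/4) + (1/16)·log₂(1/16) + (1/4)·log₂(1/4) + (1/16)·log₂(1/16) + (1/8)·log₂(1/8)]
  = 0.5000 + 0.5000 + 0.2500 + 0.5000 + 0.2500 + 0.3750
  = 2.3750 bits

All three agree: H(A,B) = 2.3750 bits ✓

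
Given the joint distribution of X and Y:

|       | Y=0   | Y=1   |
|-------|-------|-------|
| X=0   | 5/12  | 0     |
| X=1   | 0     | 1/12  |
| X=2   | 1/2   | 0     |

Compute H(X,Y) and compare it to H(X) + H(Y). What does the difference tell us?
Marginal P(X) (row sums):
  P(X=0) = 5/12 + 0 = 5/12
  P(X=1) = 0 + 1/12 = 1/12
  P(X=2) = 1/2 + 0 = 1/2
Marginal P(Y) (column sums):
  P(Y=0) = 5/12 + 0 + 1/2 = 11/12
  P(Y=1) = 0 + 1/12 + 0 = 1/12

H(X,Y) = -[(5/12)·log₂(5/12) + (1/12)·log₂(1/12) + (1/2)·log₂(1/2)]
  = 0.5263 + 0.2987 + 0.5000
  = 1.3250 bits
H(X) = -[(5/12)·log₂(5/12) + (1/12)·log₂(1/12) + (1/2)·log₂(1/2)]
  = 0.5263 + 0.2987 + 0.5000
  = 1.3250 bits
H(Y) = -[(11/12)·log₂(11/12) + (1/12)·log₂(1/12)]
  = 0.1151 + 0.2987
  = 0.4138 bits

H(X) + H(Y) = 1.3250 + 0.4138 = 1.7388 bits
Difference: H(X) + H(Y) - H(X,Y) = 1.7388 - 1.3250 = 0.4138 bits = I(X;Y)

The difference is the mutual information; it is positive here, so X and Y are dependent (knowing one reduces uncertainty about the other by 0.4138 bits).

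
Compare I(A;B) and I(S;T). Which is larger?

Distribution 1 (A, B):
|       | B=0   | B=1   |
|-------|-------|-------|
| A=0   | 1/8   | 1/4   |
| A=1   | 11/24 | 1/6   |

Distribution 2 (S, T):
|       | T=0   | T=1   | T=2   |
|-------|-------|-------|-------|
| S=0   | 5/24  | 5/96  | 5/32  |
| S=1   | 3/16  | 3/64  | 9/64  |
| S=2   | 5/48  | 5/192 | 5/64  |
Distribution 1 (A, B):
Marginal P(A) (row sums):
  P(A=0) = 1/8 + 1/4 = 3/8
  P(A=1) = 11/24 + 1/6 = 5/8
Marginal P(B) (column sums):
  P(B=0) = 1/8 + 11/24 = 7/12
  P(B=1) = 1/4 + 1/6 = 5/12

H(A) = -[(3/8)·log₂(3/8) + (5/8)·log₂(5/8)]
  = 0.5306 + 0.4238
  = 0.9544 bits
H(B) = -[(7/12)·log₂(7/12) + (5/12)·log₂(5/12)]
  = 0.4536 + 0.5263
  = 0.9799 bits
H(A,B) = -[(1/8)·log₂(1/8) + (1/4)·log₂(1/4) + (11/24)·log₂(11/24) + (1/6)·log₂(1/6)]
  = 0.3750 + 0.5000 + 0.5159 + 0.4308
  = 1.8217 bits

I(A;B) = H(A) + H(B) - H(A,B)
  = 0.9544 + 0.9799 - 1.8217
  = 0.1126 bits

Distribution 2 (S, T):
Marginal P(S) (row sums):
  P(S=0) = 5/24 + 5/96 + 5/32 = 5/12
  P(S=1) = 3/16 + 3/64 + 9/64 = 3/8
  P(S=2) = 5/48 + 5/192 + 5/64 = 5/24
Marginal P(T) (column sums):
  P(T=0) = 5/24 + 3/16 + 5/48 = 1/2
  P(T=1) = 5/96 + 3/64 + 5/192 = 1/8
  P(T=2) = 5/32 + 9/64 + 5/64 = 3/8

H(S) = -[(5/12)·log₂(5/12) + (3/8)·log₂(3/8) + (5/24)·log₂(5/24)]
  = 0.5263 + 0.5306 + 0.4715
  = 1.5284 bits
H(T) = -[(1/2)·log₂(1/2) + (1/8)·log₂(1/8) + (3/8)·log₂(3/8)]
  = 0.5000 + 0.3750 + 0.5306
  = 1.4056 bits
H(S,T) = -[(5/24)·log₂(5/24) + (5/96)·log₂(5/96) + (5/32)·log₂(5/32) + (3/16)·log₂(3/16) + (3/64)·log₂(3/64) + (9/64)·log₂(9/64) + (5/48)·log₂(5/48) + (5/192)·log₂(5/192) + (5/64)·log₂(5/64)]
  = 0.4715 + 0.2220 + 0.4184 + 0.4528 + 0.2070 + 0.3980 + 0.3399 + 0.1371 + 0.2873
  = 2.9340 bits

I(S;T) = H(S) + H(T) - H(S,T)
  = 1.5284 + 1.4056 - 2.9340
  = 0.0000 bits

I(A;B) = 0.1126 bits > I(S;T) = 0.0000 bits, so (A, B) has the higher mutual information (stronger dependence).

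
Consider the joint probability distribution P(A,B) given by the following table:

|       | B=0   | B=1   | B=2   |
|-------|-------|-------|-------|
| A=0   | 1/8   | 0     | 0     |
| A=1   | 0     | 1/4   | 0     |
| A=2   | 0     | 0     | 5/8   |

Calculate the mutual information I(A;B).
Marginal P(A) (row sums):
  P(A=0) = 1/8 + 0 + 0 = 1/8
  P(A=1) = 0 + 1/4 + 0 = 1/4
  P(A=2) = 0 + 0 + 5/8 = 5/8
Marginal P(B) (column sums):
  P(B=0) = 1/8 + 0 + 0 = 1/8
  P(B=1) = 0 + 1/4 + 0 = 1/4
  P(B=2) = 0 + 0 + 5/8 = 5/8

H(A) = -[(1/8)·log₂(1/8) + (1/4)·log₂(1/4) + (5/8)·log₂(5/8)]
  = 0.3750 + 0.5000 + 0.4238
  = 1.2988 bits
H(B) = -[(1/8)·log₂(1/8) + (1/4)·log₂(1/4) + (5/8)·log₂(5/8)]
  = 0.3750 + 0.5000 + 0.4238
  = 1.2988 bits
H(A,B) = -[(1/8)·log₂(1/8) + (1/4)·log₂(1/4) + (5/8)·log₂(5/8)]
  = 0.3750 + 0.5000 + 0.4238
  = 1.2988 bits

I(A;B) = H(A) + H(B) - H(A,B)
  = 1.2988 + 1.2988 - 1.2988
  = 1.2988 bits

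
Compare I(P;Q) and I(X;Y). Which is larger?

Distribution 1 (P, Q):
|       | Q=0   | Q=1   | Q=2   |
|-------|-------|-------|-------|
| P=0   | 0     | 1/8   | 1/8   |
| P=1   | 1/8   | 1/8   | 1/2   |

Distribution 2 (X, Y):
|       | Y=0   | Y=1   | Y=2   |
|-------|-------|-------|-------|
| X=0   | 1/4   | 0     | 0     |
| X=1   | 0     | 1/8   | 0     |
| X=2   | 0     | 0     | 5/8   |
Distribution 1 (P, Q):
Marginal P(P) (row sums):
  P(P=0) = 0 + 1/8 + 1/8 = 1/4
  P(P=1) = 1/8 + 1/8 + 1/2 = 3/4
Marginal P(Q) (column sums):
  P(Q=0) = 0 + 1/8 = 1/8
  P(Q=1) = 1/8 + 1/8 = 1/4
  P(Q=2) = 1/8 + 1/2 = 5/8

H(P) = -[(1/4)·log₂(1/4) + (3/4)·log₂(3/4)]
  = 0.5000 + 0.3113
  = 0.8113 bits
H(Q) = -[(1/8)·log₂(1/8) + (1/4)·log₂(1/4) + (5/8)·log₂(5/8)]
  = 0.3750 + 0.5000 + 0.4238
  = 1.2988 bits
H(P,Q) = -[(1/8)·log₂(1/8) + (1/8)·log₂(1/8) + (1/8)·log₂(1/8) + (1/8)·log₂(1/8) + (1/2)·log₂(1/2)]
  = 0.3750 + 0.3750 + 0.3750 + 0.3750 + 0.5000
  = 2.0000 bits

I(P;Q) = H(P) + H(Q) - H(P,Q)
  = 0.8113 + 1.2988 - 2.0000
  = 0.1101 bits

Distribution 2 (X, Y):
Marginal P(X) (row sums):
  P(X=0) = 1/4 + 0 + 0 = 1/4
  P(X=1) = 0 + 1/8 + 0 = 1/8
  P(X=2) = 0 + 0 + 5/8 = 5/8
Marginal P(Y) (column sums):
  P(Y=0) = 1/4 + 0 + 0 = 1/4
  P(Y=1) = 0 + 1/8 + 0 = 1/8
  P(Y=2) = 0 + 0 + 5/8 = 5/8

H(X) = -[(1/4)·log₂(1/4) + (1/8)·log₂(1/8) + (5/8)·log₂(5/8)]
  = 0.5000 + 0.3750 + 0.4238
  = 1.2988 bits
H(Y) = -[(1/4)·log₂(1/4) + (1/8)·log₂(1/8) + (5/8)·log₂(5/8)]
  = 0.5000 + 0.3750 + 0.4238
  = 1.2988 bits
H(X,Y) = -[(1/4)·log₂(1/4) + (1/8)·log₂(1/8) + (5/8)·log₂(5/8)]
  = 0.5000 + 0.3750 + 0.4238
  = 1.2988 bits

I(X;Y) = H(X) + H(Y) - H(X,Y)
  = 1.2988 + 1.2988 - 1.2988
  = 1.2988 bits

I(X;Y) = 1.2988 bits > I(P;Q) = 0.1101 bits, so (X, Y) has the higher mutual information (stronger dependence).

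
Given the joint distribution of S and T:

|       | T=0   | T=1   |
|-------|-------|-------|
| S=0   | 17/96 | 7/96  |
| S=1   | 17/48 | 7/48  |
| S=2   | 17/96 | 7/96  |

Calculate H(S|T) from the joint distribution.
Marginal P(T) (column sums):
  P(T=0) = 17/96 + 17/48 + 17/96 = 17/24
  P(T=1) = 7/96 + 7/48 + 7/96 = 7/24

H(S|T) = -Σ P(S,T)·log₂ P(S|T), where P(S|T) = P(S,T) / P(T)
  (S=0,T=0): P(S|T) = (17/96)/(17/24) = 1/4;  -(17/96)·log₂(1/4) = 0.3542
  (S=0,T=1): P(S|T) = (7/96)/(7/24) = 1/4;  -(7/96)·log₂(1/4) = 0.1458
  (S=1,T=0): P(S|T) = (17/48)/(17/24) = 1/2;  -(17/48)·log₂(1/2) = 0.3542
  (S=1,T=1): P(S|T) = (7/48)/(7/24) = 1/2;  -(7/48)·log₂(1/2) = 0.1458
  (S=2,T=0): P(S|T) = (17/96)/(17/24) = 1/4;  -(17/96)·log₂(1/4) = 0.3542
  (S=2,T=1): P(S|T) = (7/96)/(7/24) = 1/4;  -(7/96)·log₂(1/4) = 0.1458
H(S|T) = 0.3542 + 0.1458 + 0.3542 + 0.1458 + 0.3542 + 0.1458
  = 1.5000 bits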